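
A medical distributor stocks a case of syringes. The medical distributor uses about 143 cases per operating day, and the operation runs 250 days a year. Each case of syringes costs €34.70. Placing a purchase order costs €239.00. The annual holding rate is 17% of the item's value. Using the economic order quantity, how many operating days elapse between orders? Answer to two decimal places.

T ≈ 11.90 days

Annual demand D = 143 × 250 = 35,750.
Holding cost H = 0.17 × €34.70 = €5.8990 per unit per year.
The optimal lot size = √(2DS/H) = √(2 × 35,750 × 239 / 5.899) ≈ 1702.01.
Cycle time = Q*/D × 250 = 1702.01 / 35,750 × 250 ≈ 11.902 days.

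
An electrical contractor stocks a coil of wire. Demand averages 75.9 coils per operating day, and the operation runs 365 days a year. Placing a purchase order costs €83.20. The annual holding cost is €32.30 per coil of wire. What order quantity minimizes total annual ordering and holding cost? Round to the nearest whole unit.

Q* ≈ 378 coils

Annual demand D = 75.9 × 365 = 27,703.5.
EOQ = √(2DS / H) = √(2 × 27,703.5 × 83.2 / 32.3).
= √(4,609,862.4 / 32.3) = √142,720.1981 ≈ 377.783.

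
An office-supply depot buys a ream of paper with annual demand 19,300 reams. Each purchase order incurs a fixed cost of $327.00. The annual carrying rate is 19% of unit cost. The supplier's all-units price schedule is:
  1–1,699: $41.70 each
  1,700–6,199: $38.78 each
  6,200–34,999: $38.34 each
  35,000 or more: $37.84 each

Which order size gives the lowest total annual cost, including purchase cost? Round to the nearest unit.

Q* ≈ 1,700 reams

Holding cost per unit per year at price C is H = 0.19·C.
For each price level, check whether its EOQ is feasible; otherwise the best quantity at that price is the breakpoint.
EOQ at $41.70 = 1262.2 (feasible in tier 1): TC = 19,300×$41.70 + (19,300/1262.2)×327 + (1262.2/2)×0.19×$41.70 = $814,810.28.
EOQ at $38.78 = 1308.8 < 1700, so use break Q=1700: TC = 19,300×$38.78 + (19,300/1700.0)×327 + (1700.0/2)×0.19×$38.78 = $758,429.38.
EOQ at $38.34 = 1316.3 < 6200, so use break Q=6200: TC = 19,300×$38.34 + (19,300/6200.0)×327 + (6200.0/2)×0.19×$38.34 = $763,562.18.
EOQ at $37.84 = 1325.0 < 35000, so use break Q=35000: TC = 19,300×$37.84 + (19,300/35000.0)×327 + (35000.0/2)×0.19×$37.84 = $856,310.32.
Lowest total cost is $758,429.38 at Q = 1700.0.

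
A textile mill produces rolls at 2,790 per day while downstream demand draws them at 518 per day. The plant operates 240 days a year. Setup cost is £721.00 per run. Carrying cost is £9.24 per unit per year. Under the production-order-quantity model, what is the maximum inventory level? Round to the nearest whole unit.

I_max ≈ 3,975 rolls

Annual demand D = 518 × 240 = 124,320.
Production build-up factor (1 − d/p) = 1 − 518/2,790 = 0.8143.
Q* = √(2DS / (H(1 − d/p))) = √(2 × 124,320 × 721 / (9.24 × 0.8143)).
= √(179,269,440 / 7.5245) ≈ 4881.071.
Maximum inventory = Q*(1 − d/p) = 4881.071 × 0.8143 ≈ 3974.836.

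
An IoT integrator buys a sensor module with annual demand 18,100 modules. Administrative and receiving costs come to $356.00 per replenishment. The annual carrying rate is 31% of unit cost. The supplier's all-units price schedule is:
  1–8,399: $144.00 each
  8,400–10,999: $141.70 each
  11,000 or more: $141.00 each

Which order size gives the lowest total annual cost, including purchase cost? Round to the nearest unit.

Q* ≈ 537 modules

Holding cost per unit per year at price C is H = 0.31·C.
Evaluate total cost at each tier's feasible EOQ or, if the EOQ is below the tier, at the tier's minimum quantity.
EOQ at $144.00 = 537.3 (feasible in tier 1): TC = 18,100×$144.00 + (18,100/537.3)×356 + (537.3/2)×0.31×$144.00 = $2,630,385.09.
EOQ at $141.70 = 541.6 < 8400, so use break Q=8400: TC = 18,100×$141.70 + (18,100/8400.0)×356 + (8400.0/2)×0.31×$141.70 = $2,750,030.50.
EOQ at $141.00 = 543.0 < 11000, so use break Q=11000: TC = 18,100×$141.00 + (18,100/11000.0)×356 + (11000.0/2)×0.31×$141.00 = $2,793,090.78.
Lowest total cost is $2,630,385.09 at Q = 537.3.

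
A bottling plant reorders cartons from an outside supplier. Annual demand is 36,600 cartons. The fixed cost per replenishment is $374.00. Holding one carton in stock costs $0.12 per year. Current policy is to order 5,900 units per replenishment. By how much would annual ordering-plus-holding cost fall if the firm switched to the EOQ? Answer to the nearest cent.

EOQ = √(2DS/H) = √(2 × 36,600 × 374 / 0.12) ≈ 15104.30.
Cost at Q* = (D/Q*)S + (Q*/2)H = √(2DSH) ≈ $1,812.52.
Cost at Q = 5,900: (36,600/5,900)×374 + (5,900/2)×0.12 = $2,320.07 + $354.00 = $2,674.07.
Excess = $2,674.07 − $1,812.52 = $861.55.

Extra cost ≈ $861.55 per year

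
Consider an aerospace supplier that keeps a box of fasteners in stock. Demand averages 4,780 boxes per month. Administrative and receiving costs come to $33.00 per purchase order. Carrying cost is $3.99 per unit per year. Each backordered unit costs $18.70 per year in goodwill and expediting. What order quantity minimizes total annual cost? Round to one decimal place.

Annual demand D = 4,780 × 12 = 57,360.
With planned backorders, Q* = √(2DS/H) · √((H+B)/B).
√(2DS/H) = √(2 × 57,360 × 33 / 3.99) = 974.070.
√((H+B)/B) = √((3.99+18.7)/18.7) = 1.1015.
Q* ≈ 1072.967.

Q* ≈ 1,073.0 boxes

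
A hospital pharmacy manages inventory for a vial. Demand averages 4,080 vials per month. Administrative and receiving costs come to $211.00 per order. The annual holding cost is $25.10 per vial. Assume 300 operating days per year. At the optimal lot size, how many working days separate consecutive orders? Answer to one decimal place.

Annual demand D = 4,080 × 12 = 48,960.
Q* = √(2DS/H) = √(2 × 48,960 × 211 / 25.1) ≈ 907.28.
Cycle time = Q*/D × 300 = 907.28 / 48,960 × 300 ≈ 5.559 days.

T ≈ 5.6 days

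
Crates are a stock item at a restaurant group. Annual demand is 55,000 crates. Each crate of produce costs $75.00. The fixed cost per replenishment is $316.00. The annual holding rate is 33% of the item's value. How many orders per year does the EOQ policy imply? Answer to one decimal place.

N ≈ 46.4 orders per year

Holding cost H = 0.33 × $75.00 = $24.7500 per unit per year.
Q* = √(2DS/H) = √(2 × 55,000 × 316 / 24.75) ≈ 1185.09.
Orders per year = D / Q* = 55,000 / 1185.09 ≈ 46.410.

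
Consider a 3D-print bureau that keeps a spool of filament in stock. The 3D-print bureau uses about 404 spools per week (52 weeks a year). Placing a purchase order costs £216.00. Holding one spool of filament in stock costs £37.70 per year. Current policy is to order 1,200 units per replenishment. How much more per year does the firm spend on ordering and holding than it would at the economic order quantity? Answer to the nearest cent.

Extra cost ≈ £7,904.29 per year

Annual demand D = 404 × 52 = 21,008.
EOQ = √(2DS/H) = √(2 × 21,008 × 216 / 37.7) ≈ 490.64.
Cost at Q* = (D/Q*)S + (Q*/2)H = √(2DSH) ≈ £18,497.15.
Cost at Q = 1,200: (21,008/1,200)×216 + (1,200/2)×37.7 = £3,781.44 + £22,620.00 = £26,401.44.
Excess = £26,401.44 − £18,497.15 = £7,904.29.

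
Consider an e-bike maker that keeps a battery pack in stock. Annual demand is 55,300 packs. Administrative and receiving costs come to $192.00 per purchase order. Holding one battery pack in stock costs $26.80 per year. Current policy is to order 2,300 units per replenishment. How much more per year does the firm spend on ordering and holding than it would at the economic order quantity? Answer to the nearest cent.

EOQ = √(2DS/H) = √(2 × 55,300 × 192 / 26.8) ≈ 890.15.
Cost at Q* = (D/Q*)S + (Q*/2)H = √(2DSH) ≈ $23,855.89.
Cost at Q = 2,300: (55,300/2,300)×192 + (2,300/2)×26.8 = $4,616.35 + $30,820.00 = $35,436.35.
Excess = $35,436.35 − $23,855.89 = $11,580.46.

Extra cost ≈ $11,580.46 per year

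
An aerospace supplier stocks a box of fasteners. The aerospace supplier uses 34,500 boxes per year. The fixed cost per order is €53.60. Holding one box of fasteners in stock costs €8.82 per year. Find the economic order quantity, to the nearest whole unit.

EOQ = √(2DS / H) = √(2 × 34,500 × 53.6 / 8.82).
= √(3,698,400 / 8.82) = √419,319.7279 ≈ 647.549.

Q* ≈ 648 boxes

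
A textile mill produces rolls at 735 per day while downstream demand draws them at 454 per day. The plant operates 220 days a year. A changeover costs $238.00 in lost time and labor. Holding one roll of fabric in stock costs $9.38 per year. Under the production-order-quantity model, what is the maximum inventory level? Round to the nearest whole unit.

I_max ≈ 1,392 rolls

Annual demand D = 454 × 220 = 99,880.
Production build-up factor (1 − d/p) = 1 − 454/735 = 0.3823.
Q* = √(2DS / (H(1 − d/p))) = √(2 × 99,880 × 238 / (9.38 × 0.3823)).
= √(47,542,880 / 3.5861) ≈ 3641.094.
Maximum inventory = Q*(1 − d/p) = 3641.094 × 0.3823 ≈ 1392.037.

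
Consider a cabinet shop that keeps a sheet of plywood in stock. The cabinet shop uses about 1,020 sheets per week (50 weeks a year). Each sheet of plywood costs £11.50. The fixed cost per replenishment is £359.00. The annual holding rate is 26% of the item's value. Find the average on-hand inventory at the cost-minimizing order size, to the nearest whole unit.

Annual demand D = 1,020 × 50 = 51,000.
Holding cost H = 0.26 × £11.50 = £2.9900 per unit per year.
Q* = √(2DS/H) = √(2 × 51,000 × 359 / 2.99) ≈ 3499.55.
Average inventory = Q*/2 ≈ 3499.55 / 2 = 1749.773.

Average inventory ≈ 1,750 sheets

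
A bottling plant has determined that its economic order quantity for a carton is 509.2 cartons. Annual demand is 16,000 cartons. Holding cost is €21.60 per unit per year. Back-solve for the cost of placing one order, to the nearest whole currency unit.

Invert the EOQ relation Q*² = 2DS/H.
From Q* = √(2DS/H): S = Q*²H / (2D) = 509.2² × 21.6 / (2 × 16,000) = 175.0171.

S ≈ €175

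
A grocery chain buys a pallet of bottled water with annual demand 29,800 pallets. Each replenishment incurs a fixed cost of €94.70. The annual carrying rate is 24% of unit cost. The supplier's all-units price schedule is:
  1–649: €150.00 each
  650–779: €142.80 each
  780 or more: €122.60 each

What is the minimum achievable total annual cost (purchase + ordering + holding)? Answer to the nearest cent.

Holding cost per unit per year at price C is H = 0.24·C.
Candidates are each tier's EOQ (if it falls in that tier) and each price-break quantity.
EOQ at €150.00 = 396.0 (feasible in tier 1): TC = 29,800×€150.00 + (29,800/396.0)×94.7 + (396.0/2)×0.24×€150.00 = €4,484,254.41.
EOQ at €142.80 = 405.8 < 650, so use break Q=650: TC = 29,800×€142.80 + (29,800/650.0)×94.7 + (650.0/2)×0.24×€142.80 = €4,270,920.03.
EOQ at €122.60 = 438.0 < 780, so use break Q=780: TC = 29,800×€122.60 + (29,800/780.0)×94.7 + (780.0/2)×0.24×€122.60 = €3,668,573.39.
Lowest total cost among the candidates is at Q = 780.0.

TC* ≈ €3,668,573.39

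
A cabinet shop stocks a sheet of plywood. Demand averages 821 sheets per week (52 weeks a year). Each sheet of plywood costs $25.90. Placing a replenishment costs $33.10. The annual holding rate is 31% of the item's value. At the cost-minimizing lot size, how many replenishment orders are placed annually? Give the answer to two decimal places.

N ≈ 71.96 orders per year

Annual demand D = 821 × 52 = 42,692.
Holding cost H = 0.31 × $25.90 = $8.0290 per unit per year.
The optimal lot size = √(2DS/H) = √(2 × 42,692 × 33.1 / 8.029) ≈ 593.30.
Orders per year = D / Q* = 42,692 / 593.30 ≈ 71.957.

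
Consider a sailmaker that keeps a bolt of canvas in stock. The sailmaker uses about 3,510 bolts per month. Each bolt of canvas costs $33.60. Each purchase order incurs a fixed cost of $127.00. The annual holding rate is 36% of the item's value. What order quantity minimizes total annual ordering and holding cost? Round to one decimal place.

Q* ≈ 940.5 bolts

Annual demand D = 3,510 × 12 = 42,120.
Holding cost H = 0.36 × $33.60 = $12.0960 per unit per year.
EOQ = √(2DS / H) = √(2 × 42,120 × 127 / 12.096).
= √(10,698,480 / 12.096) = √884,464.2857 ≈ 940.460.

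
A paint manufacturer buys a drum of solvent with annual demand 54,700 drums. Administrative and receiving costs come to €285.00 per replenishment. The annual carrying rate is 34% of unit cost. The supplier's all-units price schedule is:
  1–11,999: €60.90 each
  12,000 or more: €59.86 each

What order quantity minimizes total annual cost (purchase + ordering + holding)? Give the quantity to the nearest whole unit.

Holding cost per unit per year at price C is H = 0.34·C.
Candidates are each tier's EOQ (if it falls in that tier) and each price-break quantity.
EOQ at €60.90 = 1227.1 (feasible in tier 1): TC = 54,700×€60.90 + (54,700/1227.1)×285 + (1227.1/2)×0.34×€60.90 = €3,356,638.51.
EOQ at €59.86 = 1237.7 < 12000, so use break Q=12000: TC = 54,700×€59.86 + (54,700/12000.0)×285 + (12000.0/2)×0.34×€59.86 = €3,397,755.52.
Lowest total cost is €3,356,638.51 at Q = 1227.1.

Q* ≈ 1,227 drums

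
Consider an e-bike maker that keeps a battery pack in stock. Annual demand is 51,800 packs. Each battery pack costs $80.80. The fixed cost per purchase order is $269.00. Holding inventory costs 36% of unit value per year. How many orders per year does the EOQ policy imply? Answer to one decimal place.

Holding cost H = 0.36 × $80.80 = $29.0880 per unit per year.
EOQ = √(2DS/H) = √(2 × 51,800 × 269 / 29.088) ≈ 978.81.
Orders per year = D / Q* = 51,800 / 978.81 ≈ 52.921.

N ≈ 52.9 orders per year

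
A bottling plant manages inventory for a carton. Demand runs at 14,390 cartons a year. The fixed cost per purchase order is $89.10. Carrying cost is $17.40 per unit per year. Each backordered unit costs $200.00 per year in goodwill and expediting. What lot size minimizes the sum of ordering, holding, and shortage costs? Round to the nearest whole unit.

With planned backorders, Q* = √(2DS/H) · √((H+B)/B).
√(2DS/H) = √(2 × 14,390 × 89.1 / 17.4) = 383.892.
√((H+B)/B) = √((17.4+200)/200) = 1.0426.
Q* ≈ 400.244.

Q* ≈ 400 cartons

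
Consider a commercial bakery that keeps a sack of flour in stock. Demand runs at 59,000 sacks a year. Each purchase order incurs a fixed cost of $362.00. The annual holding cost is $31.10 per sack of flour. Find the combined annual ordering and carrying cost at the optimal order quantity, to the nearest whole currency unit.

EOQ = √(2DS/H) = √(2 × 59,000 × 362 / 31.1) ≈ 1171.97.
At the optimum the two cost components are equal, so total cost = 2·(Q*/2)H = Q*·H.
Minimum total = √(2DSH) = √(2 × 59,000 × 362 × 31.1) ≈ 36448.149.

TC* ≈ $36,448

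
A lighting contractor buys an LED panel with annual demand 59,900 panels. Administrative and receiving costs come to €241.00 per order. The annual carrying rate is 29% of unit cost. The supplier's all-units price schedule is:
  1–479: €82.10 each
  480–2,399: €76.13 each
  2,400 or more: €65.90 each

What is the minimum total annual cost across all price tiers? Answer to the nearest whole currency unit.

TC* ≈ €3,976,358

Holding cost per unit per year at price C is H = 0.29·C.
Evaluate total cost at each tier's feasible EOQ or, if the EOQ is below the tier, at the tier's minimum quantity.
Tier 1 (€82.10): EOQ = 1101.2 exceeds tier's upper bound 479, so this tier is dominated.
EOQ at €76.13 = 1143.6 (feasible in tier 2): TC = 59,900×€76.13 + (59,900/1143.6)×241 + (1143.6/2)×0.29×€76.13 = €4,585,434.24.
EOQ at €65.90 = 1229.1 < 2400, so use break Q=2400: TC = 59,900×€65.90 + (59,900/2400.0)×241 + (2400.0/2)×0.29×€65.90 = €3,976,358.16.
Lowest total cost among the candidates is at Q = 2400.0.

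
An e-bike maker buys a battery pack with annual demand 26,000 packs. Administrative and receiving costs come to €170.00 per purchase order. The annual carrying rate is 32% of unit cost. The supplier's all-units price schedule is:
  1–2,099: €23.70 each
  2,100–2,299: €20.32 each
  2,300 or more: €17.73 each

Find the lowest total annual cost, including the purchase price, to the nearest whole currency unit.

TC* ≈ €469,426

Holding cost per unit per year at price C is H = 0.32·C.
Evaluate total cost at each tier's feasible EOQ or, if the EOQ is below the tier, at the tier's minimum quantity.
EOQ at €23.70 = 1079.6 (feasible in tier 1): TC = 26,000×€23.70 + (26,000/1079.6)×170 + (1079.6/2)×0.32×€23.70 = €624,387.95.
EOQ at €20.32 = 1166.0 < 2100, so use break Q=2100: TC = 26,000×€20.32 + (26,000/2100.0)×170 + (2100.0/2)×0.32×€20.32 = €537,252.28.
EOQ at €17.73 = 1248.2 < 2300, so use break Q=2300: TC = 26,000×€17.73 + (26,000/2300.0)×170 + (2300.0/2)×0.32×€17.73 = €469,426.38.
Lowest total cost among the candidates is at Q = 2300.0.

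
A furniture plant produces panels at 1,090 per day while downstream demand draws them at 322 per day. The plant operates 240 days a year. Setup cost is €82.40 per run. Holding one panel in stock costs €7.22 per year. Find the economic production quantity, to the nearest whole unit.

Annual demand D = 322 × 240 = 77,280.
Production build-up factor (1 − d/p) = 1 − 322/1,090 = 0.7046.
Q* = √(2DS / (H(1 − d/p))) = √(2 × 77,280 × 82.4 / (7.22 × 0.7046)).
= √(12,735,744 / 5.0871) ≈ 1582.254.

Q* ≈ 1,582 panels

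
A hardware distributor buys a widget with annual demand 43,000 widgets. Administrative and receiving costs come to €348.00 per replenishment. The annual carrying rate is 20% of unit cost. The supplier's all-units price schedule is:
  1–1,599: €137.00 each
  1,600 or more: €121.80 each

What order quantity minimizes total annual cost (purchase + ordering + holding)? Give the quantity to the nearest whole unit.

Holding cost per unit per year at price C is H = 0.20·C.
For each price level, check whether its EOQ is feasible; otherwise the best quantity at that price is the breakpoint.
EOQ at €137.00 = 1045.1 (feasible in tier 1): TC = 43,000×€137.00 + (43,000/1045.1)×348 + (1045.1/2)×0.20×€137.00 = €5,919,636.12.
EOQ at €121.80 = 1108.4 < 1600, so use break Q=1600: TC = 43,000×€121.80 + (43,000/1600.0)×348 + (1600.0/2)×0.20×€121.80 = €5,266,240.50.
Lowest total cost is €5,266,240.50 at Q = 1600.0.

Q* ≈ 1,600 widgets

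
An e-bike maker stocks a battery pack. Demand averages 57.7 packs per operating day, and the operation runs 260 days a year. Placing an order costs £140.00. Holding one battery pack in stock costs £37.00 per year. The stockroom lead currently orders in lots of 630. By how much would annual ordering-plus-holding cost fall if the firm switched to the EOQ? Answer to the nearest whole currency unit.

Annual demand D = 57.7 × 260 = 15,002.
EOQ = √(2DS/H) = √(2 × 15,002 × 140 / 37) ≈ 336.94.
Cost at Q* = (D/Q*)S + (Q*/2)H = √(2DSH) ≈ £12,466.78.
Cost at Q = 630: (15,002/630)×140 + (630/2)×37 = £3,333.78 + £11,655.00 = £14,988.78.
Excess = £14,988.78 − £12,466.78 = £2,521.99.

Extra cost ≈ £2,522 per year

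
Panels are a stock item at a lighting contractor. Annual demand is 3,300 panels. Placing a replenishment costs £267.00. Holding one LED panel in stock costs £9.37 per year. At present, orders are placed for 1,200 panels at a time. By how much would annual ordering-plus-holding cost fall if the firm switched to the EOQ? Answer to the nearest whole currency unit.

Extra cost ≈ £2,293 per year

EOQ = √(2DS/H) = √(2 × 3,300 × 267 / 9.37) ≈ 433.67.
Cost at Q* = (D/Q*)S + (Q*/2)H = √(2DSH) ≈ £4,063.47.
Cost at Q = 1,200: (3,300/1,200)×267 + (1,200/2)×9.37 = £734.25 + £5,622.00 = £6,356.25.
Excess = £6,356.25 − £4,063.47 = £2,292.78.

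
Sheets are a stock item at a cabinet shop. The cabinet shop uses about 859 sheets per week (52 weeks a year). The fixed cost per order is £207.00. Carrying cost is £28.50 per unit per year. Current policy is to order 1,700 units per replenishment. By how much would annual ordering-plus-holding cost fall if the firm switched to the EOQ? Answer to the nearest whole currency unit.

Extra cost ≈ £6,707 per year

Annual demand D = 859 × 52 = 44,668.
EOQ = √(2DS/H) = √(2 × 44,668 × 207 / 28.5) ≈ 805.52.
Cost at Q* = (D/Q*)S + (Q*/2)H = √(2DSH) ≈ £22,957.30.
Cost at Q = 1,700: (44,668/1,700)×207 + (1,700/2)×28.5 = £5,438.99 + £24,225.00 = £29,663.99.
Excess = £29,663.99 − £22,957.30 = £6,706.68.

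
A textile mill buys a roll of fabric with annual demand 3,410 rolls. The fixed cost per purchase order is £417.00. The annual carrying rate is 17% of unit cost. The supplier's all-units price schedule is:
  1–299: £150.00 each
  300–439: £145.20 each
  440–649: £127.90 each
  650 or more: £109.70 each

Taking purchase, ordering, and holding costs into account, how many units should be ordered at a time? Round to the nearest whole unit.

Q* ≈ 650 rolls

Holding cost per unit per year at price C is H = 0.17·C.
Candidates are each tier's EOQ (if it falls in that tier) and each price-break quantity.
Tier 1 (£150.00): EOQ = 334.0 exceeds tier's upper bound 299, so this tier is dominated.
EOQ at £145.20 = 339.4 (feasible in tier 2): TC = 3,410×£145.20 + (3,410/339.4)×417 + (339.4/2)×0.17×£145.20 = £503,510.53.
EOQ at £127.90 = 361.7 < 440, so use break Q=440: TC = 3,410×£127.90 + (3,410/440.0)×417 + (440.0/2)×0.17×£127.90 = £444,154.21.
EOQ at £109.70 = 390.5 < 650, so use break Q=650: TC = 3,410×£109.70 + (3,410/650.0)×417 + (650.0/2)×0.17×£109.70 = £382,325.57.
Lowest total cost is £382,325.57 at Q = 650.0.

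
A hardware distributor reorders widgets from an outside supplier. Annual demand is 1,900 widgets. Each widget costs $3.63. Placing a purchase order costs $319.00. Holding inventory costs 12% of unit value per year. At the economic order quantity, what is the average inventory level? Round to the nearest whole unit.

Holding cost H = 0.12 × $3.63 = $0.4356 per unit per year.
EOQ = √(2DS/H) = √(2 × 1,900 × 319 / 0.4356) ≈ 1668.18.
Average inventory = Q*/2 ≈ 1668.18 / 2 = 834.091.

Average inventory ≈ 834 widgets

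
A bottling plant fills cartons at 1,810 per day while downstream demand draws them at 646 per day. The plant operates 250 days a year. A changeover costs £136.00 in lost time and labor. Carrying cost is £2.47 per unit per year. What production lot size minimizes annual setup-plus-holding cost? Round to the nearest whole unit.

Annual demand D = 646 × 250 = 161,500.
Production build-up factor (1 − d/p) = 1 − 646/1,810 = 0.6431.
Q* = √(2DS / (H(1 − d/p))) = √(2 × 161,500 × 136 / (2.47 × 0.6431)).
= √(43,928,000 / 1.5884) ≈ 5258.780.

Q* ≈ 5,259 cartons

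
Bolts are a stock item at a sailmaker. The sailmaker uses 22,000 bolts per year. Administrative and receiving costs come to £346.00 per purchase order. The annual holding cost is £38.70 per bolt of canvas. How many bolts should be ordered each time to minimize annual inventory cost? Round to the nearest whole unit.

Q* ≈ 627 bolts

EOQ = √(2DS / H) = √(2 × 22,000 × 346 / 38.7).
= √(15,224,000 / 38.7) = √393,385.0129 ≈ 627.204.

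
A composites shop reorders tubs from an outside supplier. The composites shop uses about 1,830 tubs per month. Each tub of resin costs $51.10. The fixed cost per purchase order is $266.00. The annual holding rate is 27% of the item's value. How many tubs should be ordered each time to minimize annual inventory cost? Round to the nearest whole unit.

Annual demand D = 1,830 × 12 = 21,960.
Holding cost H = 0.27 × $51.10 = $13.7970 per unit per year.
EOQ = √(2DS / H) = √(2 × 21,960 × 266 / 13.797).
= √(11,682,720 / 13.797) = √846,757.9909 ≈ 920.195.

Q* ≈ 920 tubs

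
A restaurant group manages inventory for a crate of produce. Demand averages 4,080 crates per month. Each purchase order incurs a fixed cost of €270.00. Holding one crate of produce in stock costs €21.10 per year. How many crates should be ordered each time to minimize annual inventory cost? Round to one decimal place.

Q* ≈ 1,119.4 crates

Annual demand D = 4,080 × 12 = 48,960.
EOQ = √(2DS / H) = √(2 × 48,960 × 270 / 21.1).
= √(26,438,400 / 21.1) = √1,253,004.7393 ≈ 1119.377.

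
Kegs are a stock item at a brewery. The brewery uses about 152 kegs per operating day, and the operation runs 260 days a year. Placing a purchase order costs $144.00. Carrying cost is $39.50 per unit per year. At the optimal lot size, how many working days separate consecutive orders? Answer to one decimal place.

Annual demand D = 152 × 260 = 39,520.
The optimal lot size = √(2DS/H) = √(2 × 39,520 × 144 / 39.5) ≈ 536.79.
Cycle time = Q*/D × 260 = 536.79 / 39,520 × 260 ≈ 3.532 days.

T ≈ 3.5 days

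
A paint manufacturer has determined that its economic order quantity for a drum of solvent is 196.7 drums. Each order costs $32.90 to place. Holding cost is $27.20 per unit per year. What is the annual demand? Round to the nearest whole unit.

D ≈ 15,994 drums per year

Squaring Q* = √(2DS/H) gives Q*² = 2DS/H.
From Q* = √(2DS/H): D = Q*²H / (2S) = 196.7² × 27.2 / (2 × 32.9) = 15993.803.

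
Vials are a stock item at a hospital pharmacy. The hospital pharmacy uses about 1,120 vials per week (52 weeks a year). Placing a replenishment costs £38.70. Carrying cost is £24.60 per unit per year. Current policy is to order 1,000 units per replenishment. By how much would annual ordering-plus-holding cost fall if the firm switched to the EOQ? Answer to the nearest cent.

Extra cost ≈ £4,023.39 per year

Annual demand D = 1,120 × 52 = 58,240.
EOQ = √(2DS/H) = √(2 × 58,240 × 38.7 / 24.6) ≈ 428.07.
Cost at Q* = (D/Q*)S + (Q*/2)H = √(2DSH) ≈ £10,530.49.
Cost at Q = 1,000: (58,240/1,000)×38.7 + (1,000/2)×24.6 = £2,253.89 + £12,300.00 = £14,553.89.
Excess = £14,553.89 − £10,530.49 = £4,023.39.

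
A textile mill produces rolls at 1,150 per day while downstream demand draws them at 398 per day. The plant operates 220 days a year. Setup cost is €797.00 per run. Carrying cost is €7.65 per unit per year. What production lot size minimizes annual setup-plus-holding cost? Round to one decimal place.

Annual demand D = 398 × 220 = 87,560.
Production build-up factor (1 − d/p) = 1 − 398/1,150 = 0.6539.
Q* = √(2DS / (H(1 − d/p))) = √(2 × 87,560 × 797 / (7.65 × 0.6539)).
= √(139,570,640 / 5.0024) ≈ 5282.096.

Q* ≈ 5,282.1 rolls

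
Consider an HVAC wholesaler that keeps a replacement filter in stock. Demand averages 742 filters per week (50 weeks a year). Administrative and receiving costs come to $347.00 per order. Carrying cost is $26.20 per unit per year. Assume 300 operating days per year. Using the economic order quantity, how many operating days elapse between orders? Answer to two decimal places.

T ≈ 8.02 days

Annual demand D = 742 × 50 = 37,100.
EOQ = √(2DS/H) = √(2 × 37,100 × 347 / 26.2) ≈ 991.32.
Cycle time = Q*/D × 300 = 991.32 / 37,100 × 300 ≈ 8.016 days.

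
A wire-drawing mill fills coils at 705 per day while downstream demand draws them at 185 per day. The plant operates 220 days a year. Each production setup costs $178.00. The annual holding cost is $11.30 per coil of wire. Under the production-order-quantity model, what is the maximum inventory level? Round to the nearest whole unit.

Annual demand D = 185 × 220 = 40,700.
Production build-up factor (1 − d/p) = 1 − 185/705 = 0.7376.
Q* = √(2DS / (H(1 − d/p))) = √(2 × 40,700 × 178 / (11.3 × 0.7376)).
= √(14,489,200 / 8.3348) ≈ 1318.487.
Maximum inventory = Q*(1 − d/p) = 1318.487 × 0.7376 ≈ 972.501.

I_max ≈ 973 coils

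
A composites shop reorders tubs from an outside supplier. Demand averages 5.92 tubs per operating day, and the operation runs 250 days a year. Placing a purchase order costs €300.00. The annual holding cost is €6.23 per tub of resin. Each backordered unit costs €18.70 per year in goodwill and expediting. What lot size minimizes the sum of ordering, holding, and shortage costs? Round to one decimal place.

Annual demand D = 5.92 × 250 = 1,480.
With planned backorders, Q* = √(2DS/H) · √((H+B)/B).
√(2DS/H) = √(2 × 1,480 × 300 / 6.23) = 377.540.
√((H+B)/B) = √((6.23+18.7)/18.7) = 1.1546.
Q* ≈ 435.916.

Q* ≈ 435.9 tubs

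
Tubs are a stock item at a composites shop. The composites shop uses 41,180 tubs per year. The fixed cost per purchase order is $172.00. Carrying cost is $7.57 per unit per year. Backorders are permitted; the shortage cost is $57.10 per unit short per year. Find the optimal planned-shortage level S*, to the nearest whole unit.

S* ≈ 170 tubs

With planned backorders, Q* = √(2DS/H) · √((H+B)/B).
√(2DS/H) = √(2 × 41,180 × 172 / 7.57) = 1367.963.
√((H+B)/B) = √((7.57+57.1)/57.1) = 1.0642.
Q* ≈ 1455.820.
S* = Q* · H/(H+B) = 1455.820 × 7.57/64.67 ≈ 170.412.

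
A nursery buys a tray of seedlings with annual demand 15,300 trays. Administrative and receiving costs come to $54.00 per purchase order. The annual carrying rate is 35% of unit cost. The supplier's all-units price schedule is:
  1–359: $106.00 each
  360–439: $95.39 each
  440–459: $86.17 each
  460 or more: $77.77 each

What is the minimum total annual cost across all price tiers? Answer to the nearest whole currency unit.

Holding cost per unit per year at price C is H = 0.35·C.
Candidates are each tier's EOQ (if it falls in that tier) and each price-break quantity.
EOQ at $106.00 = 211.0 (feasible in tier 1): TC = 15,300×$106.00 + (15,300/211.0)×54 + (211.0/2)×0.35×$106.00 = $1,629,629.69.
EOQ at $95.39 = 222.5 < 360, so use break Q=360: TC = 15,300×$95.39 + (15,300/360.0)×54 + (360.0/2)×0.35×$95.39 = $1,467,771.57.
EOQ at $86.17 = 234.1 < 440, so use break Q=440: TC = 15,300×$86.17 + (15,300/440.0)×54 + (440.0/2)×0.35×$86.17 = $1,326,913.82.
EOQ at $77.77 = 246.4 < 460, so use break Q=460: TC = 15,300×$77.77 + (15,300/460.0)×54 + (460.0/2)×0.35×$77.77 = $1,197,937.57.
Lowest total cost among the candidates is at Q = 460.0.

TC* ≈ $1,197,938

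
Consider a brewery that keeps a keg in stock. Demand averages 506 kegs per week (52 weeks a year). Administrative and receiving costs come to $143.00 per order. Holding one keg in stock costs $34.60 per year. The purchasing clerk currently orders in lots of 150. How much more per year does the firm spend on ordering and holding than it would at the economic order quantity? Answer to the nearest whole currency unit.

Extra cost ≈ $11,543 per year

Annual demand D = 506 × 52 = 26,312.
EOQ = √(2DS/H) = √(2 × 26,312 × 143 / 34.6) ≈ 466.36.
Cost at Q* = (D/Q*)S + (Q*/2)H = √(2DSH) ≈ $16,136.08.
Cost at Q = 150: (26,312/150)×143 + (150/2)×34.6 = $25,084.11 + $2,595.00 = $27,679.11.
Excess = $27,679.11 − $16,136.08 = $11,543.03.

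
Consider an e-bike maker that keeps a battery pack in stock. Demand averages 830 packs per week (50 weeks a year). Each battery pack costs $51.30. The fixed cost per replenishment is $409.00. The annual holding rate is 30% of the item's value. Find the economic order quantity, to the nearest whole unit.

Q* ≈ 1,485 packs

Annual demand D = 830 × 50 = 41,500.
Holding cost H = 0.30 × $51.30 = $15.3900 per unit per year.
EOQ = √(2DS / H) = √(2 × 41,500 × 409 / 15.39).
= √(33,947,000 / 15.39) = √2,205,782.976 ≈ 1485.188.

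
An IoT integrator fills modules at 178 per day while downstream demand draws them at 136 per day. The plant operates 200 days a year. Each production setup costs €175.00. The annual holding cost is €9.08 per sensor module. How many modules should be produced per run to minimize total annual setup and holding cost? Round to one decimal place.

Annual demand D = 136 × 200 = 27,200.
Production build-up factor (1 − d/p) = 1 − 136/178 = 0.2360.
Q* = √(2DS / (H(1 − d/p))) = √(2 × 27,200 × 175 / (9.08 × 0.2360)).
= √(9,520,000 / 2.1425) ≈ 2107.953.

Q* ≈ 2,108.0 modules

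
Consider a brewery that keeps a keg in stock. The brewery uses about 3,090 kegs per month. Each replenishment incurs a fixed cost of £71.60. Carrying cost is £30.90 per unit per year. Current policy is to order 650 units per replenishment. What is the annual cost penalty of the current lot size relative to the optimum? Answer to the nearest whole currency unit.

Annual demand D = 3,090 × 12 = 37,080.
EOQ = √(2DS/H) = √(2 × 37,080 × 71.6 / 30.9) ≈ 414.54.
Cost at Q* = (D/Q*)S + (Q*/2)H = √(2DSH) ≈ £12,809.16.
Cost at Q = 650: (37,080/650)×71.6 + (650/2)×30.9 = £4,084.50 + £10,042.50 = £14,127.00.
Excess = £14,127.00 − £12,809.16 = £1,317.85.

Extra cost ≈ £1,318 per year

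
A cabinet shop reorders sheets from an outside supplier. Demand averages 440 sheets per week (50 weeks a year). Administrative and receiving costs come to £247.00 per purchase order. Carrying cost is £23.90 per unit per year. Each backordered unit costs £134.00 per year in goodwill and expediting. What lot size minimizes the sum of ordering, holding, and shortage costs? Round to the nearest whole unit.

Q* ≈ 732 sheets

Annual demand D = 440 × 50 = 22,000.
With planned backorders, Q* = √(2DS/H) · √((H+B)/B).
√(2DS/H) = √(2 × 22,000 × 247 / 23.9) = 674.335.
√((H+B)/B) = √((23.9+134)/134) = 1.0855.
Q* ≈ 732.006.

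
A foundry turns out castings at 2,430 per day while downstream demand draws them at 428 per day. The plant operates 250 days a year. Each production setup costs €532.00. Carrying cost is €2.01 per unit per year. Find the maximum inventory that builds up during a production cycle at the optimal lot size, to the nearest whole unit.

I_max ≈ 6,831 castings

Annual demand D = 428 × 250 = 107,000.
Production build-up factor (1 − d/p) = 1 − 428/2,430 = 0.8239.
Q* = √(2DS / (H(1 − d/p))) = √(2 × 107,000 × 532 / (2.01 × 0.8239)).
= √(113,848,000 / 1.656) ≈ 8291.551.
Maximum inventory = Q*(1 − d/p) = 8291.551 × 0.8239 ≈ 6831.146.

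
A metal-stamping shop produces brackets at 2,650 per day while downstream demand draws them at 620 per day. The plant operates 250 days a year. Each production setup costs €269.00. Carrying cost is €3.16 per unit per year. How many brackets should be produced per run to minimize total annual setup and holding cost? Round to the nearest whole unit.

Annual demand D = 620 × 250 = 155,000.
Production build-up factor (1 − d/p) = 1 − 620/2,650 = 0.7660.
Q* = √(2DS / (H(1 − d/p))) = √(2 × 155,000 × 269 / (3.16 × 0.7660)).
= √(83,390,000 / 2.4207) ≈ 5869.328.

Q* ≈ 5,869 brackets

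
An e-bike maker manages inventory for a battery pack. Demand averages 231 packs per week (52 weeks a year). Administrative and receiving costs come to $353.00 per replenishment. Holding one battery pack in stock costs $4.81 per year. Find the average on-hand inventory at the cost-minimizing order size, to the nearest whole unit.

Annual demand D = 231 × 52 = 12,012.
EOQ = √(2DS/H) = √(2 × 12,012 × 353 / 4.81) ≈ 1327.81.
Average inventory = Q*/2 ≈ 1327.81 / 2 = 663.907.

Average inventory ≈ 664 packs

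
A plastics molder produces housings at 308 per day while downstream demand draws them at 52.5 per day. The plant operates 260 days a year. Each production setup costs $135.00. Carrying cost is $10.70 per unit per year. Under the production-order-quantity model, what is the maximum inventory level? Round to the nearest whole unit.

I_max ≈ 535 housings

Annual demand D = 52.5 × 260 = 13,650.
Production build-up factor (1 − d/p) = 1 − 52.5/308 = 0.8295.
Q* = √(2DS / (H(1 − d/p))) = √(2 × 13,650 × 135 / (10.7 × 0.8295)).
= √(3,685,500 / 8.8761) ≈ 644.371.
Maximum inventory = Q*(1 − d/p) = 644.371 × 0.8295 ≈ 534.535.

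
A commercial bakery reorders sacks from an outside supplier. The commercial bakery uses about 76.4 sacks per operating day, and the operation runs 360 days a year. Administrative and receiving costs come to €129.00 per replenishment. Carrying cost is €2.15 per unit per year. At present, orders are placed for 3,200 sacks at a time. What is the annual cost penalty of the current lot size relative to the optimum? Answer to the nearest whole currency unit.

Extra cost ≈ €643 per year

Annual demand D = 76.4 × 360 = 27,504.
EOQ = √(2DS/H) = √(2 × 27,504 × 129 / 2.15) ≈ 1816.72.
Cost at Q* = (D/Q*)S + (Q*/2)H = √(2DSH) ≈ €3,905.95.
Cost at Q = 3,200: (27,504/3,200)×129 + (3,200/2)×2.15 = €1,108.76 + €3,440.00 = €4,548.76.
Excess = €4,548.76 − €3,905.95 = €642.80.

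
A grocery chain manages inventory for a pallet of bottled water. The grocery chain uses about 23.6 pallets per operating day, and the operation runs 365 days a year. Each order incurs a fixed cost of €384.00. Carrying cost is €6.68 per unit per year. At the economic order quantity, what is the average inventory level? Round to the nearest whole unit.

Annual demand D = 23.6 × 365 = 8,614.
Q* = √(2DS/H) = √(2 × 8,614 × 384 / 6.68) ≈ 995.16.
Average inventory = Q*/2 ≈ 995.16 / 2 = 497.582.

Average inventory ≈ 498 pallets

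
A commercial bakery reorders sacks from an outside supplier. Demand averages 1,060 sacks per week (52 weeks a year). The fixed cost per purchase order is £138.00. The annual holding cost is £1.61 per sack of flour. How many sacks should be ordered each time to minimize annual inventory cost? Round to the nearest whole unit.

Q* ≈ 3,074 sacks

Annual demand D = 1,060 × 52 = 55,120.
EOQ = √(2DS / H) = √(2 × 55,120 × 138 / 1.61).
= √(15,213,120 / 1.61) = √9,449,142.8571 ≈ 3073.946.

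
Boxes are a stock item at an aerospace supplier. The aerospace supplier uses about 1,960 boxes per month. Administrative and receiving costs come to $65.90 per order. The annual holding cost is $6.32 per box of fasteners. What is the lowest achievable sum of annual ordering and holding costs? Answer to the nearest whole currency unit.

TC* ≈ $4,426

Annual demand D = 1,960 × 12 = 23,520.
Q* = √(2DS/H) = √(2 × 23,520 × 65.9 / 6.32) ≈ 700.35.
At Q*, ordering cost (D/Q*)S equals holding cost (Q*/2)H, each = √(DSH/2).
Minimum total = √(2DSH) = √(2 × 23,520 × 65.9 × 6.32) ≈ 4426.239.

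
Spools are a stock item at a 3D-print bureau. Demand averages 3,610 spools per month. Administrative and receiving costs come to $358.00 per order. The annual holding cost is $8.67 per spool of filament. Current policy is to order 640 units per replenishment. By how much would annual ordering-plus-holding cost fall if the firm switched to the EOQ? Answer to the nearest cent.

Extra cost ≈ $10,607.79 per year

Annual demand D = 3,610 × 12 = 43,320.
EOQ = √(2DS/H) = √(2 × 43,320 × 358 / 8.67) ≈ 1891.43.
Cost at Q* = (D/Q*)S + (Q*/2)H = √(2DSH) ≈ $16,398.73.
Cost at Q = 640: (43,320/640)×358 + (640/2)×8.67 = $24,232.12 + $2,774.40 = $27,006.53.
Excess = $27,006.53 − $16,398.73 = $10,607.79.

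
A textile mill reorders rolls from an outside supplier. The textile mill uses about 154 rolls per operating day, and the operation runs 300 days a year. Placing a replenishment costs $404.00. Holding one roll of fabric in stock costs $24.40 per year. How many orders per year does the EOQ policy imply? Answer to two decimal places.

N ≈ 37.35 orders per year

Annual demand D = 154 × 300 = 46,200.
The optimal lot size = √(2DS/H) = √(2 × 46,200 × 404 / 24.4) ≈ 1236.89.
Orders per year = D / Q* = 46,200 / 1236.89 ≈ 37.352.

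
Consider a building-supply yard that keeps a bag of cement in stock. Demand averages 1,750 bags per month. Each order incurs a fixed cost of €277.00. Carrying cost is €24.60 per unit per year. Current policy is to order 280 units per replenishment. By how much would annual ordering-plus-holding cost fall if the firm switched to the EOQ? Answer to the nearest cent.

Extra cost ≈ €7,301.66 per year

Annual demand D = 1,750 × 12 = 21,000.
EOQ = √(2DS/H) = √(2 × 21,000 × 277 / 24.6) ≈ 687.70.
Cost at Q* = (D/Q*)S + (Q*/2)H = √(2DSH) ≈ €16,917.34.
Cost at Q = 280: (21,000/280)×277 + (280/2)×24.6 = €20,775.00 + €3,444.00 = €24,219.00.
Excess = €24,219.00 − €16,917.34 = €7,301.66.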